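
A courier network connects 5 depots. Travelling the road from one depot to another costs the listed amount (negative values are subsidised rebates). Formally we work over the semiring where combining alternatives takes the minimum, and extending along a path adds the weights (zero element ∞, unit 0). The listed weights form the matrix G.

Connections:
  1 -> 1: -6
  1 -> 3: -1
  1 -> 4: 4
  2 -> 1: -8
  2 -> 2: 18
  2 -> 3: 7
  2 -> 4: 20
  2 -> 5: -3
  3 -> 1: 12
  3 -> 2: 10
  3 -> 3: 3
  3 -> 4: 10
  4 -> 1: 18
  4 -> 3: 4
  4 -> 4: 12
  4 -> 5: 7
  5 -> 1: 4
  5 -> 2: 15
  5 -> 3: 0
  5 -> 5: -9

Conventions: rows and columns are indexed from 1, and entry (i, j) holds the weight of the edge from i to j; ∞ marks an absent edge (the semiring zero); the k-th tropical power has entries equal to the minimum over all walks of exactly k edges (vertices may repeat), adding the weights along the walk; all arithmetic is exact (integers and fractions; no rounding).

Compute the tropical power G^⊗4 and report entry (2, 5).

G^⊗2:
  [-12, 9, -7, -2, 11]
  [-14, 12, -9, -4, -12]
  [2, 13, 6, 13, 7]
  [11, 14, 7, 14, -2]
  [-5, 6, -9, 8, -18]
G^⊗3:
  [-18, 3, -13, -8, 2]
  [-20, 1, -15, -10, -21]
  [-4, 16, 1, 6, -2]
  [2, 13, -2, 15, -11]
  [-14, -3, -18, -1, -27]
G^⊗4:
  [-24, -3, -19, -14, -7]
  [-26, -6, -21, -16, -30]
  [-10, 11, -5, 0, -11]
  [-7, 4, -11, 6, -20]
  [-23, -12, -27, -10, -36]
Key observation: the optimum is the walk 2->5->5->5->5, with weight (-3) + (-9) + (-9) + (-9) = -30.
Optimal value attained by: walk 2->5->5->5->5.
Answer: (G^⊗4)[2][5] = -30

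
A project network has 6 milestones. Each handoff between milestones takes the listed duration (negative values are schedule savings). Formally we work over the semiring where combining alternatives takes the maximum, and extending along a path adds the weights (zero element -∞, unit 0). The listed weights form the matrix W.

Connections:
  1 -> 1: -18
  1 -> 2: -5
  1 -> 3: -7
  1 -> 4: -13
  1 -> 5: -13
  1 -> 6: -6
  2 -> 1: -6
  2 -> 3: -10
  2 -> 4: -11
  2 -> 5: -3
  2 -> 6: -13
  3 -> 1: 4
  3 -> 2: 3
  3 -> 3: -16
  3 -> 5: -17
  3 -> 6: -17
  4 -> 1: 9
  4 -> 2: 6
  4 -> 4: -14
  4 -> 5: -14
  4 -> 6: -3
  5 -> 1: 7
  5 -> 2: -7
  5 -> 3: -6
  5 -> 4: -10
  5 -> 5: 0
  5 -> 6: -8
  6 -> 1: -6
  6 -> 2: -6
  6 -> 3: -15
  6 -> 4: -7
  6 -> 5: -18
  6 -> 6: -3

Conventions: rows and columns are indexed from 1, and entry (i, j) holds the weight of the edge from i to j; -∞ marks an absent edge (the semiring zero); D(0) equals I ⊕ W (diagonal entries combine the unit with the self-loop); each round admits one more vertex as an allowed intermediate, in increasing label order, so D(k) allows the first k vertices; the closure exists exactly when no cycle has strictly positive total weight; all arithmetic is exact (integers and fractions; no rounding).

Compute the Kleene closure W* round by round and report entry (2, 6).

D(0):
  [0, -5, -7, -13, -13, -6]
  [-6, 0, -10, -11, -3, -13]
  [4, 3, 0, -∞, -17, -17]
  [9, 6, -∞, 0, -14, -3]
  [7, -7, -6, -10, 0, -8]
  [-6, -6, -15, -7, -18, 0]
D(1):
  [0, -5, -7, -13, -13, -6]
  [-6, 0, -10, -11, -3, -12]
  [4, 3, 0, -9, -9, -2]
  [9, 6, 2, 0, -4, 3]
  [7, 2, 0, -6, 0, 1]
  [-6, -6, -13, -7, -18, 0]
D(2):
  [0, -5, -7, -13, -8, -6]
  [-6, 0, -10, -11, -3, -12]
  [4, 3, 0, -8, 0, -2]
  [9, 6, 2, 0, 3, 3]
  [7, 2, 0, -6, 0, 1]
  [-6, -6, -13, -7, -9, 0]
D(3):
  [0, -4, -7, -13, -7, -6]
  [-6, 0, -10, -11, -3, -12]
  [4, 3, 0, -8, 0, -2]
  [9, 6, 2, 0, 3, 3]
  [7, 3, 0, -6, 0, 1]
  [-6, -6, -13, -7, -9, 0]
D(4):
  [0, -4, -7, -13, -7, -6]
  [-2, 0, -9, -11, -3, -8]
  [4, 3, 0, -8, 0, -2]
  [9, 6, 2, 0, 3, 3]
  [7, 3, 0, -6, 0, 1]
  [2, -1, -5, -7, -4, 0]
D(5):
  [0, -4, -7, -13, -7, -6]
  [4, 0, -3, -9, -3, -2]
  [7, 3, 0, -6, 0, 1]
  [10, 6, 3, 0, 3, 4]
  [7, 3, 0, -6, 0, 1]
  [3, -1, -4, -7, -4, 0]
D(6):
  [0, -4, -7, -13, -7, -6]
  [4, 0, -3, -9, -3, -2]
  [7, 3, 0, -6, 0, 1]
  [10, 6, 3, 0, 3, 4]
  [7, 3, 0, -6, 0, 1]
  [3, -1, -4, -7, -4, 0]
Answer: W*[2][6] = -2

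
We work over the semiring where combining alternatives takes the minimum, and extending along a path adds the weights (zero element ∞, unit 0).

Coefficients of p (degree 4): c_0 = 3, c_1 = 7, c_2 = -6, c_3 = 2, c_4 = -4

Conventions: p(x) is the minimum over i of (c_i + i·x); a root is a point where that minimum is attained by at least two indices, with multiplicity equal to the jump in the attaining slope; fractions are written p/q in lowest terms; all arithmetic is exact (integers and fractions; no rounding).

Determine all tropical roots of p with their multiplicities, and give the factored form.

hull edge (i=0, c=3) to (i=2, c=-6): slope -9/2, span 2
hull edge (i=2, c=-6) to (i=4, c=-4): slope 1, span 2
Factored form: p(x) = -4 ⊗ (x ⊕ (-1)) ⊗ (x ⊕ (-1)) ⊗ (x ⊕ 9/2) ⊗ (x ⊕ 9/2)
Answer: roots = -1 (mult 2), 9/2 (mult 2)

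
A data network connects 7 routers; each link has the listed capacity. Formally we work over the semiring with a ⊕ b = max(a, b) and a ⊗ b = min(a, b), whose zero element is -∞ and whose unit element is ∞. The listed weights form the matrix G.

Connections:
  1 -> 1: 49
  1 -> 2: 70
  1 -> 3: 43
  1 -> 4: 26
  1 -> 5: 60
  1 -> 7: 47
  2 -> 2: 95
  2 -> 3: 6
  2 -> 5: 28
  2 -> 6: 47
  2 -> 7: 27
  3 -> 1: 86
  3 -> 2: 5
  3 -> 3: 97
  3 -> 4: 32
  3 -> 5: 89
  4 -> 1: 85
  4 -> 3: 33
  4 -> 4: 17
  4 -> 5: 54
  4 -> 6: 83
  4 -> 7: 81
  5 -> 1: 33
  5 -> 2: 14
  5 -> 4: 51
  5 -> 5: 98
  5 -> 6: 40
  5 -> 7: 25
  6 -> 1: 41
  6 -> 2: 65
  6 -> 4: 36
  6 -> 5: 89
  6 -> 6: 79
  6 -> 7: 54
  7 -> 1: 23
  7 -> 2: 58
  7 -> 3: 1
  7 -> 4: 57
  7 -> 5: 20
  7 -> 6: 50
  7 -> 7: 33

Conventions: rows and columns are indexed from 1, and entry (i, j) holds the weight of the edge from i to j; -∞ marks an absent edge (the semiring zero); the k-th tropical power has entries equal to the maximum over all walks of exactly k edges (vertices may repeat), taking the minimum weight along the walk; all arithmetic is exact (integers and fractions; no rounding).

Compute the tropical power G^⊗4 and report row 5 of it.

G^⊗2:
  [49, 70, 43, 51, 60, 47, 47]
  [41, 95, 6, 36, 47, 47, 47]
  [86, 70, 97, 51, 89, 40, 47]
  [49, 70, 43, 57, 83, 79, 54]
  [51, 40, 33, 51, 98, 51, 51]
  [41, 65, 41, 54, 89, 79, 54]
  [57, 58, 33, 36, 54, 57, 57]
G^⊗3:
  [51, 70, 43, 51, 60, 51, 51]
  [41, 95, 41, 47, 47, 47, 47]
  [86, 70, 97, 51, 89, 51, 51]
  [57, 70, 43, 54, 83, 79, 57]
  [51, 51, 43, 51, 98, 51, 51]
  [54, 65, 41, 54, 89, 79, 54]
  [49, 58, 43, 57, 57, 57, 54]
G^⊗4:
  [51, 70, 43, 51, 60, 51, 51]
  [47, 95, 41, 47, 47, 47, 47]
  [86, 70, 97, 51, 89, 51, 51]
  [54, 70, 43, 57, 83, 79, 54]
  [51, 51, 43, 51, 98, 51, 51]
  [54, 65, 43, 54, 89, 79, 54]
  [57, 58, 43, 54, 57, 57, 57]
Answer: row 5 of G^⊗4 = [51, 51, 43, 51, 98, 51, 51]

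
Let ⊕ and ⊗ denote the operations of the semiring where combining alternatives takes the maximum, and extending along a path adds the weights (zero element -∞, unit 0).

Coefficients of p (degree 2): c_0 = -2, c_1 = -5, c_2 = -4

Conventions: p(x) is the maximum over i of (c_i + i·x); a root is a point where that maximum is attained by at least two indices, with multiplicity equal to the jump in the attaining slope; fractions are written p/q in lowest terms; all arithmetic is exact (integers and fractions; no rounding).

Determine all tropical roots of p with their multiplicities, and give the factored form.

hull edge (i=0, c=-2) to (i=2, c=-4): slope -1, span 2
Factored form: p(x) = -4 ⊗ (x ⊕ 1) ⊗ (x ⊕ 1)
Answer: roots = 1 (mult 2)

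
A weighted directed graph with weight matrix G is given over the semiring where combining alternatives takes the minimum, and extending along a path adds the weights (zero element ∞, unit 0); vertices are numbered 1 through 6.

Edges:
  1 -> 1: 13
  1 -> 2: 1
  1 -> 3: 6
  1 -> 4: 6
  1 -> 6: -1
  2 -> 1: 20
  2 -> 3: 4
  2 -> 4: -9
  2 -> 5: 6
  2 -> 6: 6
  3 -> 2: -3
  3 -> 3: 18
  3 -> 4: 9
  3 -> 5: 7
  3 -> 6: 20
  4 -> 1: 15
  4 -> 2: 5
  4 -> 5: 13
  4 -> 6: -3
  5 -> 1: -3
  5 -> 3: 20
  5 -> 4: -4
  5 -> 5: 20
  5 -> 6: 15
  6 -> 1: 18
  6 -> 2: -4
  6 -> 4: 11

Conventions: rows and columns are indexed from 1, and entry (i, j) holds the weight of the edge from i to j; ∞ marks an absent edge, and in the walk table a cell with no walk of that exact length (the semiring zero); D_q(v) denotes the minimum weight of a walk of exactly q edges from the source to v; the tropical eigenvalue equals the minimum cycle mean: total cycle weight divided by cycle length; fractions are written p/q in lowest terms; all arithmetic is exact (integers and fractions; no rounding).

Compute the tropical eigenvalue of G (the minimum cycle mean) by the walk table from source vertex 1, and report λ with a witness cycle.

q=0: [0, ∞, ∞, ∞, ∞, ∞]
q=1: [13, 1, 6, 6, ∞, -1]
q=2: [17, -5, 5, -8, 7, 3]
q=3: [4, -3, -1, -14, 1, -11]
q=4: [-2, -15, 1, -12, -1, -17]
q=5: [-4, -21, -11, -24, -9, -15]
q=6: [-12, -19, -17, -30, -15, -27]
Optimal cycle mean attained by: cycle 2->4->6->2, total (-9) + (-3) + (-4), length 3.
Answer: λ = -16/3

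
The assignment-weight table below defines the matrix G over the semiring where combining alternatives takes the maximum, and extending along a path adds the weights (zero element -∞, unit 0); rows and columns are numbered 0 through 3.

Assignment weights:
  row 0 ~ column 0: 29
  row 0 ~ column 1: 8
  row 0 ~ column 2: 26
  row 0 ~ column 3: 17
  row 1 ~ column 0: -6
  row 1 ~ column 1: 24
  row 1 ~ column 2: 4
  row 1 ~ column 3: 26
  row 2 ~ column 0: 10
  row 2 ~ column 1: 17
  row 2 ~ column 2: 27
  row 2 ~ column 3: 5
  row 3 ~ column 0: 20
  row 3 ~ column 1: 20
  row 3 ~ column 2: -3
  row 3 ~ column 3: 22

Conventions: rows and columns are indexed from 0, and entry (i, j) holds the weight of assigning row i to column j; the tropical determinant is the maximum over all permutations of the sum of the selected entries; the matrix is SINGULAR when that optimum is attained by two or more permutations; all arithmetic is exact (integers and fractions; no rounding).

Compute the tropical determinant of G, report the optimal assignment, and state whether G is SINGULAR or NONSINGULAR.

σ = (0, 1, 2, 3): 29 + 24 + 27 + 22 = 102
σ = (0, 1, 3, 2): 29 + 24 + 5 + (-3) = 55
σ = (0, 2, 1, 3): 29 + 4 + 17 + 22 = 72
σ = (0, 2, 3, 1): 29 + 4 + 5 + 20 = 58
σ = (0, 3, 1, 2): 29 + 26 + 17 + (-3) = 69
σ = (0, 3, 2, 1): 29 + 26 + 27 + 20 = 102
σ = (1, 0, 2, 3): 8 + (-6) + 27 + 22 = 51
σ = (1, 0, 3, 2): 8 + (-6) + 5 + (-3) = 4
σ = (1, 2, 0, 3): 8 + 4 + 10 + 22 = 44
σ = (1, 2, 3, 0): 8 + 4 + 5 + 20 = 37
σ = (1, 3, 0, 2): 8 + 26 + 10 + (-3) = 41
σ = (1, 3, 2, 0): 8 + 26 + 27 + 20 = 81
σ = (2, 0, 1, 3): 26 + (-6) + 17 + 22 = 59
σ = (2, 0, 3, 1): 26 + (-6) + 5 + 20 = 45
σ = (2, 1, 0, 3): 26 + 24 + 10 + 22 = 82
σ = (2, 1, 3, 0): 26 + 24 + 5 + 20 = 75
σ = (2, 3, 0, 1): 26 + 26 + 10 + 20 = 82
σ = (2, 3, 1, 0): 26 + 26 + 17 + 20 = 89
σ = (3, 0, 1, 2): 17 + (-6) + 17 + (-3) = 25
σ = (3, 0, 2, 1): 17 + (-6) + 27 + 20 = 58
σ = (3, 1, 0, 2): 17 + 24 + 10 + (-3) = 48
σ = (3, 1, 2, 0): 17 + 24 + 27 + 20 = 88
σ = (3, 2, 0, 1): 17 + 4 + 10 + 20 = 51
σ = (3, 2, 1, 0): 17 + 4 + 17 + 20 = 58
Optimal value attained by: σ = (0, 1, 2, 3).
Answer: det⊕(G) = 102; verdict: SINGULAR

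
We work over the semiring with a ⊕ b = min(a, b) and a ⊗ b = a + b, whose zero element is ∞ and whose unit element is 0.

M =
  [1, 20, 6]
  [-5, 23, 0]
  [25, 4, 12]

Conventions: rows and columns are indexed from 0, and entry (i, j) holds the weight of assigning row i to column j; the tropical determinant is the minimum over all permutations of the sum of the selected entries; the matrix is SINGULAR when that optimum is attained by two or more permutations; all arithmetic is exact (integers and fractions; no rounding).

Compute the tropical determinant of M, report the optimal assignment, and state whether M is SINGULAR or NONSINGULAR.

σ = (0, 1, 2): 1 + 23 + 12 = 36
σ = (0, 2, 1): 1 + 0 + 4 = 5
σ = (1, 0, 2): 20 + (-5) + 12 = 27
σ = (1, 2, 0): 20 + 0 + 25 = 45
σ = (2, 0, 1): 6 + (-5) + 4 = 5
σ = (2, 1, 0): 6 + 23 + 25 = 54
Optimal value attained by: σ = (0, 2, 1).
Answer: det⊕(M) = 5; verdict: SINGULAR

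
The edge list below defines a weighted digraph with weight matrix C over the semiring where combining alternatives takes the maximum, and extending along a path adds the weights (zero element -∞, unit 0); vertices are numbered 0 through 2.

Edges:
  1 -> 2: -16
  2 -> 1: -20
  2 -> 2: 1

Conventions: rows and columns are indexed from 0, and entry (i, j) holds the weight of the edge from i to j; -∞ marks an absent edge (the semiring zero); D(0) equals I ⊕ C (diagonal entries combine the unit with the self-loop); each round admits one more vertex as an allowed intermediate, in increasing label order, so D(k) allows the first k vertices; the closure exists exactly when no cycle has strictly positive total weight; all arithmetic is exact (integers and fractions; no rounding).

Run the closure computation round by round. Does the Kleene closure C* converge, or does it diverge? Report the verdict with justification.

Detection: at round 0, diagonal entry (2, 2) turns strictly positive.
Key observation: the cycle 2->2 has total weight 1, which is strictly positive.
Answer: DIVERGES — positive cycle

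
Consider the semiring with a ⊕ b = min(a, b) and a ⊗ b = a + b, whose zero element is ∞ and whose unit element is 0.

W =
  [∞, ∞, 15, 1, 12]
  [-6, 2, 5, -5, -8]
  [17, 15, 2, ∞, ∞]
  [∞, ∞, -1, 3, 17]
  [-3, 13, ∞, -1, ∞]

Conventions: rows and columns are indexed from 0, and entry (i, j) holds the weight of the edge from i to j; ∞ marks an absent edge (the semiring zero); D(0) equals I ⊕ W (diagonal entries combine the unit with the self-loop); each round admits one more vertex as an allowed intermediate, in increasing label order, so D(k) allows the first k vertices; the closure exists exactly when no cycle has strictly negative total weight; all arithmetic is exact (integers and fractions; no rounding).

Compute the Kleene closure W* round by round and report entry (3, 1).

D(0):
  [0, ∞, 15, 1, 12]
  [-6, 0, 5, -5, -8]
  [17, 15, 0, ∞, ∞]
  [∞, ∞, -1, 0, 17]
  [-3, 13, ∞, -1, 0]
D(1):
  [0, ∞, 15, 1, 12]
  [-6, 0, 5, -5, -8]
  [17, 15, 0, 18, 29]
  [∞, ∞, -1, 0, 17]
  [-3, 13, 12, -2, 0]
D(2):
  [0, ∞, 15, 1, 12]
  [-6, 0, 5, -5, -8]
  [9, 15, 0, 10, 7]
  [∞, ∞, -1, 0, 17]
  [-3, 13, 12, -2, 0]
D(3):
  [0, 30, 15, 1, 12]
  [-6, 0, 5, -5, -8]
  [9, 15, 0, 10, 7]
  [8, 14, -1, 0, 6]
  [-3, 13, 12, -2, 0]
D(4):
  [0, 15, 0, 1, 7]
  [-6, 0, -6, -5, -8]
  [9, 15, 0, 10, 7]
  [8, 14, -1, 0, 6]
  [-3, 12, -3, -2, 0]
D(5):
  [0, 15, 0, 1, 7]
  [-11, 0, -11, -10, -8]
  [4, 15, 0, 5, 7]
  [3, 14, -1, 0, 6]
  [-3, 12, -3, -2, 0]
Answer: W*[3][1] = 14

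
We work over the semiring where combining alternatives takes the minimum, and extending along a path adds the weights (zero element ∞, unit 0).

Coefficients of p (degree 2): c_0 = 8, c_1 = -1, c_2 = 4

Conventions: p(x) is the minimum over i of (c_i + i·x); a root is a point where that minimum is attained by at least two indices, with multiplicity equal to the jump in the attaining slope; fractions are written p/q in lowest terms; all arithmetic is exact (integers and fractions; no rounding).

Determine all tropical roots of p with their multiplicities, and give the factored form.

hull edge (i=0, c=8) to (i=1, c=-1): slope -9, span 1
hull edge (i=1, c=-1) to (i=2, c=4): slope 5, span 1
Factored form: p(x) = 4 ⊗ (x ⊕ (-5)) ⊗ (x ⊕ 9)
Answer: roots = -5 (mult 1), 9 (mult 1)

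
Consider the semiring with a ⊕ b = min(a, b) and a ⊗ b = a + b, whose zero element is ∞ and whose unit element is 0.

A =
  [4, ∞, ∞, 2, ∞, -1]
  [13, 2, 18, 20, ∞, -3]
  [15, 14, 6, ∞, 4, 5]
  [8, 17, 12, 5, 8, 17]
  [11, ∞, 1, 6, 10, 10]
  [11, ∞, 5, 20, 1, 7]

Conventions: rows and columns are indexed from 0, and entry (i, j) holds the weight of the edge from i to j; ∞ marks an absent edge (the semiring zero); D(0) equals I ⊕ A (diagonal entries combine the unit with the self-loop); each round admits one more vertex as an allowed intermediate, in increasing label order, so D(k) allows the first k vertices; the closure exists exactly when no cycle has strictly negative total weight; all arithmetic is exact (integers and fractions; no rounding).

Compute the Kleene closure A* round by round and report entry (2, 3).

D(0):
  [0, ∞, ∞, 2, ∞, -1]
  [13, 0, 18, 20, ∞, -3]
  [15, 14, 0, ∞, 4, 5]
  [8, 17, 12, 0, 8, 17]
  [11, ∞, 1, 6, 0, 10]
  [11, ∞, 5, 20, 1, 0]
D(1):
  [0, ∞, ∞, 2, ∞, -1]
  [13, 0, 18, 15, ∞, -3]
  [15, 14, 0, 17, 4, 5]
  [8, 17, 12, 0, 8, 7]
  [11, ∞, 1, 6, 0, 10]
  [11, ∞, 5, 13, 1, 0]
D(2):
  [0, ∞, ∞, 2, ∞, -1]
  [13, 0, 18, 15, ∞, -3]
  [15, 14, 0, 17, 4, 5]
  [8, 17, 12, 0, 8, 7]
  [11, ∞, 1, 6, 0, 10]
  [11, ∞, 5, 13, 1, 0]
D(3):
  [0, ∞, ∞, 2, ∞, -1]
  [13, 0, 18, 15, 22, -3]
  [15, 14, 0, 17, 4, 5]
  [8, 17, 12, 0, 8, 7]
  [11, 15, 1, 6, 0, 6]
  [11, 19, 5, 13, 1, 0]
D(4):
  [0, 19, 14, 2, 10, -1]
  [13, 0, 18, 15, 22, -3]
  [15, 14, 0, 17, 4, 5]
  [8, 17, 12, 0, 8, 7]
  [11, 15, 1, 6, 0, 6]
  [11, 19, 5, 13, 1, 0]
D(5):
  [0, 19, 11, 2, 10, -1]
  [13, 0, 18, 15, 22, -3]
  [15, 14, 0, 10, 4, 5]
  [8, 17, 9, 0, 8, 7]
  [11, 15, 1, 6, 0, 6]
  [11, 16, 2, 7, 1, 0]
D(6):
  [0, 15, 1, 2, 0, -1]
  [8, 0, -1, 4, -2, -3]
  [15, 14, 0, 10, 4, 5]
  [8, 17, 9, 0, 8, 7]
  [11, 15, 1, 6, 0, 6]
  [11, 16, 2, 7, 1, 0]
Answer: A*[2][3] = 10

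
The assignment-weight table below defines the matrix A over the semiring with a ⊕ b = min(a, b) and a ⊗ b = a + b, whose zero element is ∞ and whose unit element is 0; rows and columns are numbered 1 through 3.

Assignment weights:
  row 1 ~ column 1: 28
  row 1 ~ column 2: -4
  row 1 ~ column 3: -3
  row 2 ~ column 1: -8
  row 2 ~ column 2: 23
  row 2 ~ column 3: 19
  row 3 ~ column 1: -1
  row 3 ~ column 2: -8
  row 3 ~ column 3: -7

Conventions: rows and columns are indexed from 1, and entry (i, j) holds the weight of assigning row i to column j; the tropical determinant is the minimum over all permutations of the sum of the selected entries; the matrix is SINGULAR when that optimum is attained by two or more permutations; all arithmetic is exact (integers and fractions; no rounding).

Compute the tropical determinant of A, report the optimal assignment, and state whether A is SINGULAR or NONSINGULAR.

σ = (1, 2, 3): 28 + 23 + (-7) = 44
σ = (1, 3, 2): 28 + 19 + (-8) = 39
σ = (2, 1, 3): (-4) + (-8) + (-7) = -19
σ = (2, 3, 1): (-4) + 19 + (-1) = 14
σ = (3, 1, 2): (-3) + (-8) + (-8) = -19
σ = (3, 2, 1): (-3) + 23 + (-1) = 19
Optimal value attained by: σ = (2, 1, 3).
Answer: det⊕(A) = -19; verdict: SINGULAR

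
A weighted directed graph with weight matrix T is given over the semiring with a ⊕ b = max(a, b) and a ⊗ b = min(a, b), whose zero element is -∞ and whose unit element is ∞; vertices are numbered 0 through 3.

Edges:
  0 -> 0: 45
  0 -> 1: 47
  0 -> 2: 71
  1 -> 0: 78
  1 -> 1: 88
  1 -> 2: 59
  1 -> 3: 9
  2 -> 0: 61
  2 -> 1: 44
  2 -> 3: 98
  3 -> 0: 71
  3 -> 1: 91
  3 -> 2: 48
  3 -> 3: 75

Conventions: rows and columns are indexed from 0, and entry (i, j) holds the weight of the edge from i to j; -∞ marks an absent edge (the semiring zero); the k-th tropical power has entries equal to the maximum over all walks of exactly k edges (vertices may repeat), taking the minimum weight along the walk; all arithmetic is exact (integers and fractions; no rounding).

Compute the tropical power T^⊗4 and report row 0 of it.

T^⊗2:
  [61, 47, 47, 71]
  [78, 88, 71, 59]
  [71, 91, 61, 75]
  [78, 88, 71, 75]
T^⊗3:
  [71, 71, 61, 71]
  [78, 88, 71, 71]
  [78, 88, 71, 75]
  [78, 88, 71, 75]
T^⊗4:
  [71, 71, 71, 71]
  [78, 88, 71, 71]
  [78, 88, 71, 75]
  [78, 88, 71, 75]
Answer: row 0 of T^⊗4 = [71, 71, 71, 71]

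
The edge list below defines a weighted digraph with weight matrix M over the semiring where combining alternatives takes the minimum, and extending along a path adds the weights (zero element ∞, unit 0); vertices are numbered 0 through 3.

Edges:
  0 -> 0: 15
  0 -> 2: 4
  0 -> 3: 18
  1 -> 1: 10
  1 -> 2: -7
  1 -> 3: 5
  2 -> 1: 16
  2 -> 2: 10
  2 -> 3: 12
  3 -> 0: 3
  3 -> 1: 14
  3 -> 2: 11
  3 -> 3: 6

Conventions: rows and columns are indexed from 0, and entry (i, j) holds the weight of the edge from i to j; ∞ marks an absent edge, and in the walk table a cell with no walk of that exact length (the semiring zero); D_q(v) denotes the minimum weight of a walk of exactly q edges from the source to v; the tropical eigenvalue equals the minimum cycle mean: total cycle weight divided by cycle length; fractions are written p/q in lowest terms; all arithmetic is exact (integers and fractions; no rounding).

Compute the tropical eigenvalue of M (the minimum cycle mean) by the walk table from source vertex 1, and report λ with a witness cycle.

q=0: [∞, 0, ∞, ∞]
q=1: [∞, 10, -7, 5]
q=2: [8, 9, 3, 5]
q=3: [8, 19, 2, 11]
q=4: [14, 18, 12, 14]
Optimal cycle mean attained by: cycle 1->2->1, total (-7) + 16, length 2.
Answer: λ = 9/2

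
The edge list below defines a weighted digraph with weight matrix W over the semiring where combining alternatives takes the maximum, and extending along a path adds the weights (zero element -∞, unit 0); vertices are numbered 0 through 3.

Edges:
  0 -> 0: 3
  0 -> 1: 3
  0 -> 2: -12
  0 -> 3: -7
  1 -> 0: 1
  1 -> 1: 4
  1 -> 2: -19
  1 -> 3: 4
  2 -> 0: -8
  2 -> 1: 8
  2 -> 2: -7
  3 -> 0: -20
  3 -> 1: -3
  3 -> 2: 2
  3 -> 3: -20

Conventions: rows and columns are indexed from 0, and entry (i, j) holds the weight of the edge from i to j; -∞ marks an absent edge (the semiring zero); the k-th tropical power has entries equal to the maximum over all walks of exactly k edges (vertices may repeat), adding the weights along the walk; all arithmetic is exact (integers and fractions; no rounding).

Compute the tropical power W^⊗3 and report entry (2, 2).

W^⊗2:
  [6, 7, -5, 7]
  [5, 8, 6, 8]
  [9, 12, -11, 12]
  [-2, 10, -5, 1]
W^⊗3:
  [9, 11, 9, 11]
  [9, 14, 10, 12]
  [13, 16, 14, 16]
  [11, 14, 3, 14]
Key observation: the optimum is the walk 2->1->3->2, with weight 8 + 4 + 2 = 14.
Optimal value attained by: walk 2->1->3->2.
Answer: (W^⊗3)[2][2] = 14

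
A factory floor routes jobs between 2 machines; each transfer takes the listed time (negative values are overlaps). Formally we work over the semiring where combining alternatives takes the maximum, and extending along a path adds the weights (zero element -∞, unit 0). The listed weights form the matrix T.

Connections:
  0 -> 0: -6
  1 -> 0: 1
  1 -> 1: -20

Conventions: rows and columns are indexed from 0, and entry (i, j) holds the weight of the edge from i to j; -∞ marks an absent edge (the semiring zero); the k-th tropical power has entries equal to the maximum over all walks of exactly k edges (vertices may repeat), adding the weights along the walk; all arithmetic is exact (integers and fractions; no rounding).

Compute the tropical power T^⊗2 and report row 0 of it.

T^⊗2:
  [-12, -∞]
  [-5, -40]
Answer: row 0 of T^⊗2 = [-12, -∞]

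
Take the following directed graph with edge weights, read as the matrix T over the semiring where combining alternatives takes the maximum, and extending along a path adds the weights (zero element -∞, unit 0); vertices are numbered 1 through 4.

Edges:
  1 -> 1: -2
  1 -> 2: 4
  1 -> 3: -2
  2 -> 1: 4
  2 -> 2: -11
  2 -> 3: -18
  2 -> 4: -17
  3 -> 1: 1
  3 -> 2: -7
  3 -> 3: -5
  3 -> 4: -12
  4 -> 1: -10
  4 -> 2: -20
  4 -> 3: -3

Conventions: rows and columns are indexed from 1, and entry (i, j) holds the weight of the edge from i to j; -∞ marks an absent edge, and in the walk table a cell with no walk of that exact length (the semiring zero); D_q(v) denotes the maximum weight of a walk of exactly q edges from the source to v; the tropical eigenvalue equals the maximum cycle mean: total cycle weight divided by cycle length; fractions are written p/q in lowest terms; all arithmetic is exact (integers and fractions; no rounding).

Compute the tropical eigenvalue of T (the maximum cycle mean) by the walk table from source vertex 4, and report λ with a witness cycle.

q=0: [-∞, -∞, -∞, 0]
q=1: [-10, -20, -3, -∞]
q=2: [-2, -6, -8, -15]
q=3: [-2, 2, -4, -20]
q=4: [6, 2, -4, -15]
Optimal cycle mean attained by: cycle 1->2->1, total 4 + 4, length 2.
Answer: λ = 4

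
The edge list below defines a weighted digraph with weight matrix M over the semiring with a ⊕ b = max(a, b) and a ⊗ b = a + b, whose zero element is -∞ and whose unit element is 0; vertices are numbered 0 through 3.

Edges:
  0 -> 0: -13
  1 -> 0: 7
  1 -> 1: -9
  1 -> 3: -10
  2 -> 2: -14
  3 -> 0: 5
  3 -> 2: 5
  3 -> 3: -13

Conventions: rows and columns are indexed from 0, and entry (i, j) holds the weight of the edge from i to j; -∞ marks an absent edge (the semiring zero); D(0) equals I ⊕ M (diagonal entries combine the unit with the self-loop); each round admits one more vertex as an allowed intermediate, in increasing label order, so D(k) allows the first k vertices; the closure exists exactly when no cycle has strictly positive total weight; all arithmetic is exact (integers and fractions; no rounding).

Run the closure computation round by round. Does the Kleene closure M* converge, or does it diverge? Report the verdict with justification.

D(0):
  [0, -∞, -∞, -∞]
  [7, 0, -∞, -10]
  [-∞, -∞, 0, -∞]
  [5, -∞, 5, 0]
D(1):
  [0, -∞, -∞, -∞]
  [7, 0, -∞, -10]
  [-∞, -∞, 0, -∞]
  [5, -∞, 5, 0]
D(2):
  [0, -∞, -∞, -∞]
  [7, 0, -∞, -10]
  [-∞, -∞, 0, -∞]
  [5, -∞, 5, 0]
D(3):
  [0, -∞, -∞, -∞]
  [7, 0, -∞, -10]
  [-∞, -∞, 0, -∞]
  [5, -∞, 5, 0]
D(4):
  [0, -∞, -∞, -∞]
  [7, 0, -5, -10]
  [-∞, -∞, 0, -∞]
  [5, -∞, 5, 0]
Key observation: every diagonal entry stays at the unit through all rounds, so no improving cycle exists.
Answer: CONVERGES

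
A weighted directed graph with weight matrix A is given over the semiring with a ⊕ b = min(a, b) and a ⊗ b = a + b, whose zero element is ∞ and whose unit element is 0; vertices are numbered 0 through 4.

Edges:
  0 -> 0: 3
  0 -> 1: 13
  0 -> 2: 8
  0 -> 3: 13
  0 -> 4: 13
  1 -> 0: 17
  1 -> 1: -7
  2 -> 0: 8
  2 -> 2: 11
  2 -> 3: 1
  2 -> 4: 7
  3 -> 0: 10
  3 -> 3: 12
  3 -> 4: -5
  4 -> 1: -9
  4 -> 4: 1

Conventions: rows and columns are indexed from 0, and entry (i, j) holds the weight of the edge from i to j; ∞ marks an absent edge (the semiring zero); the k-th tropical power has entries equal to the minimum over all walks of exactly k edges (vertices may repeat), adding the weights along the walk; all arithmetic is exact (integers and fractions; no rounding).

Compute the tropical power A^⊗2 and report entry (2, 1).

A^⊗2:
  [6, 4, 11, 9, 8]
  [10, -14, 25, 30, 30]
  [11, -2, 16, 12, -4]
  [13, -14, 18, 23, -4]
  [8, -16, ∞, ∞, 2]
Key observation: the optimum is the walk 2->4->1, with weight 7 + (-9) = -2.
Optimal value attained by: walk 2->4->1.
Answer: (A^⊗2)[2][1] = -2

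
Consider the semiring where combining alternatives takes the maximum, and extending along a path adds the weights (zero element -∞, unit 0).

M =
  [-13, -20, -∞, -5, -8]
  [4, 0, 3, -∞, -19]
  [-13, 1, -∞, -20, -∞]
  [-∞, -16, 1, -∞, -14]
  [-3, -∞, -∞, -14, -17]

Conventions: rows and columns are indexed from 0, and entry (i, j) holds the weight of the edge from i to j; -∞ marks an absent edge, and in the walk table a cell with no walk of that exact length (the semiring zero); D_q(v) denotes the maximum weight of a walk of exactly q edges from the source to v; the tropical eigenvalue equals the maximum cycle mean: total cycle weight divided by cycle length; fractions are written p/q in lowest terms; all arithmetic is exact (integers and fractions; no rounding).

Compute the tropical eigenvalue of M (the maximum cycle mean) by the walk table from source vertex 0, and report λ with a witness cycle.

q=0: [0, -∞, -∞, -∞, -∞]
q=1: [-13, -20, -∞, -5, -8]
q=2: [-11, -20, -4, -18, -19]
q=3: [-16, -3, -17, -16, -19]
q=4: [1, -3, 0, -21, -22]
q=5: [1, 1, 0, -4, -7]
Optimal cycle mean attained by: cycle 1->2->1, total 3 + 1, length 2.
Answer: λ = 2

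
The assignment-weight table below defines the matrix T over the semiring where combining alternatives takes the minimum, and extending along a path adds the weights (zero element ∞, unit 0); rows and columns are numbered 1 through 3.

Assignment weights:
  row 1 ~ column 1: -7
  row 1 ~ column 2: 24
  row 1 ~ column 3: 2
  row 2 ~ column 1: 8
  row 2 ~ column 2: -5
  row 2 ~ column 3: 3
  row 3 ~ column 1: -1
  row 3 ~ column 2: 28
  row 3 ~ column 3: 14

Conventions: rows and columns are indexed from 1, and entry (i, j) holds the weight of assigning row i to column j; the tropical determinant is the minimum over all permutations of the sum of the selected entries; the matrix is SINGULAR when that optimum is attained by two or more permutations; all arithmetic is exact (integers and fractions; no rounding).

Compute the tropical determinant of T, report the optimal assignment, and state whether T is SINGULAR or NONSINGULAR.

σ = (1, 2, 3): (-7) + (-5) + 14 = 2
σ = (1, 3, 2): (-7) + 3 + 28 = 24
σ = (2, 1, 3): 24 + 8 + 14 = 46
σ = (2, 3, 1): 24 + 3 + (-1) = 26
σ = (3, 1, 2): 2 + 8 + 28 = 38
σ = (3, 2, 1): 2 + (-5) + (-1) = -4
Optimal value attained by: σ = (3, 2, 1).
Answer: det⊕(T) = -4; verdict: NONSINGULAR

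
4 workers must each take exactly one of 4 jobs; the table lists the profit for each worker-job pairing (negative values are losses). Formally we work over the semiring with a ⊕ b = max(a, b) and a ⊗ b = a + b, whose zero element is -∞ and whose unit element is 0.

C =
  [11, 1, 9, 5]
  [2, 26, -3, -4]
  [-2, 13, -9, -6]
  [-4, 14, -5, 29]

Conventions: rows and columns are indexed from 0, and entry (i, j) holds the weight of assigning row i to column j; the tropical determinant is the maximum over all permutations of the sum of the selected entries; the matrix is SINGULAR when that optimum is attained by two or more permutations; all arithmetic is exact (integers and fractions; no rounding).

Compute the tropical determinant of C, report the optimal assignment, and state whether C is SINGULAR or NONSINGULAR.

σ = (0, 1, 2, 3): 11 + 26 + (-9) + 29 = 57
σ = (0, 1, 3, 2): 11 + 26 + (-6) + (-5) = 26
σ = (0, 2, 1, 3): 11 + (-3) + 13 + 29 = 50
σ = (0, 2, 3, 1): 11 + (-3) + (-6) + 14 = 16
σ = (0, 3, 1, 2): 11 + (-4) + 13 + (-5) = 15
σ = (0, 3, 2, 1): 11 + (-4) + (-9) + 14 = 12
σ = (1, 0, 2, 3): 1 + 2 + (-9) + 29 = 23
σ = (1, 0, 3, 2): 1 + 2 + (-6) + (-5) = -8
σ = (1, 2, 0, 3): 1 + (-3) + (-2) + 29 = 25
σ = (1, 2, 3, 0): 1 + (-3) + (-6) + (-4) = -12
σ = (1, 3, 0, 2): 1 + (-4) + (-2) + (-5) = -10
σ = (1, 3, 2, 0): 1 + (-4) + (-9) + (-4) = -16
σ = (2, 0, 1, 3): 9 + 2 + 13 + 29 = 53
σ = (2, 0, 3, 1): 9 + 2 + (-6) + 14 = 19
σ = (2, 1, 0, 3): 9 + 26 + (-2) + 29 = 62
σ = (2, 1, 3, 0): 9 + 26 + (-6) + (-4) = 25
σ = (2, 3, 0, 1): 9 + (-4) + (-2) + 14 = 17
σ = (2, 3, 1, 0): 9 + (-4) + 13 + (-4) = 14
σ = (3, 0, 1, 2): 5 + 2 + 13 + (-5) = 15
σ = (3, 0, 2, 1): 5 + 2 + (-9) + 14 = 12
σ = (3, 1, 0, 2): 5 + 26 + (-2) + (-5) = 24
σ = (3, 1, 2, 0): 5 + 26 + (-9) + (-4) = 18
σ = (3, 2, 0, 1): 5 + (-3) + (-2) + 14 = 14
σ = (3, 2, 1, 0): 5 + (-3) + 13 + (-4) = 11
Optimal value attained by: σ = (2, 1, 0, 3).
Answer: det⊕(C) = 62; verdict: NONSINGULAR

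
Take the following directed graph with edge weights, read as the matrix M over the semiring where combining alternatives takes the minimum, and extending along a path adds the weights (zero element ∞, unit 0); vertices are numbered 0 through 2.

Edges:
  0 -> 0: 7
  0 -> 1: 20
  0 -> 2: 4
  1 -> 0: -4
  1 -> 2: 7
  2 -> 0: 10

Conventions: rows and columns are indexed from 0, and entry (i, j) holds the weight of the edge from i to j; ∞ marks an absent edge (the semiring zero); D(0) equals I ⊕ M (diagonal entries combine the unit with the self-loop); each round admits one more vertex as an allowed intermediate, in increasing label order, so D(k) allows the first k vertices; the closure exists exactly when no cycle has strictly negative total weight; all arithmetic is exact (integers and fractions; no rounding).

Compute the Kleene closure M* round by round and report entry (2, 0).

D(0):
  [0, 20, 4]
  [-4, 0, 7]
  [10, ∞, 0]
D(1):
  [0, 20, 4]
  [-4, 0, 0]
  [10, 30, 0]
D(2):
  [0, 20, 4]
  [-4, 0, 0]
  [10, 30, 0]
D(3):
  [0, 20, 4]
  [-4, 0, 0]
  [10, 30, 0]
Answer: M*[2][0] = 10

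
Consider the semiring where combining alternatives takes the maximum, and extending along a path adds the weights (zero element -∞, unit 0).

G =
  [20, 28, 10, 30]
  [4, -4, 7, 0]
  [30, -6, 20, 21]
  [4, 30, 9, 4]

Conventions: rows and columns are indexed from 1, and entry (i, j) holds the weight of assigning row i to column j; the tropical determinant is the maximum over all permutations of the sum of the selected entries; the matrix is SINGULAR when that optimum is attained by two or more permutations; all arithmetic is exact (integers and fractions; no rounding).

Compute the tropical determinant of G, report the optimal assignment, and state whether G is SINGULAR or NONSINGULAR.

σ = (1, 2, 3, 4): 20 + (-4) + 20 + 4 = 40
σ = (1, 2, 4, 3): 20 + (-4) + 21 + 9 = 46
σ = (1, 3, 2, 4): 20 + 7 + (-6) + 4 = 25
σ = (1, 3, 4, 2): 20 + 7 + 21 + 30 = 78
σ = (1, 4, 2, 3): 20 + 0 + (-6) + 9 = 23
σ = (1, 4, 3, 2): 20 + 0 + 20 + 30 = 70
σ = (2, 1, 3, 4): 28 + 4 + 20 + 4 = 56
σ = (2, 1, 4, 3): 28 + 4 + 21 + 9 = 62
σ = (2, 3, 1, 4): 28 + 7 + 30 + 4 = 69
σ = (2, 3, 4, 1): 28 + 7 + 21 + 4 = 60
σ = (2, 4, 1, 3): 28 + 0 + 30 + 9 = 67
σ = (2, 4, 3, 1): 28 + 0 + 20 + 4 = 52
σ = (3, 1, 2, 4): 10 + 4 + (-6) + 4 = 12
σ = (3, 1, 4, 2): 10 + 4 + 21 + 30 = 65
σ = (3, 2, 1, 4): 10 + (-4) + 30 + 4 = 40
σ = (3, 2, 4, 1): 10 + (-4) + 21 + 4 = 31
σ = (3, 4, 1, 2): 10 + 0 + 30 + 30 = 70
σ = (3, 4, 2, 1): 10 + 0 + (-6) + 4 = 8
σ = (4, 1, 2, 3): 30 + 4 + (-6) + 9 = 37
σ = (4, 1, 3, 2): 30 + 4 + 20 + 30 = 84
σ = (4, 2, 1, 3): 30 + (-4) + 30 + 9 = 65
σ = (4, 2, 3, 1): 30 + (-4) + 20 + 4 = 50
σ = (4, 3, 1, 2): 30 + 7 + 30 + 30 = 97
σ = (4, 3, 2, 1): 30 + 7 + (-6) + 4 = 35
Optimal value attained by: σ = (4, 3, 1, 2).
Answer: det⊕(G) = 97; verdict: NONSINGULAR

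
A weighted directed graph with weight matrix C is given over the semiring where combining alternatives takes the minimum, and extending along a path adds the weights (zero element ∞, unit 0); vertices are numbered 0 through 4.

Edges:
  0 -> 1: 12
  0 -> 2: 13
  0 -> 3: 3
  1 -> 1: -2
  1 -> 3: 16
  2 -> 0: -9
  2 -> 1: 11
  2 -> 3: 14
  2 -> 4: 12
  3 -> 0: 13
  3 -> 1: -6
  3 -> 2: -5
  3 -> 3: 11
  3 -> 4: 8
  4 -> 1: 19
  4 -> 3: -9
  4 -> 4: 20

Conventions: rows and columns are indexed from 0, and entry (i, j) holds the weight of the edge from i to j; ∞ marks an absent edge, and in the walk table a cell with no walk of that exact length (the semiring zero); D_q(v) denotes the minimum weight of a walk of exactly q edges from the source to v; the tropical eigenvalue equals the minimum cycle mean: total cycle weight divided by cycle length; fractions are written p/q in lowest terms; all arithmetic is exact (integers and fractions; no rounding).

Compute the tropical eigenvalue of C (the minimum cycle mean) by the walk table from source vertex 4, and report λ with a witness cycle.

q=0: [∞, ∞, ∞, ∞, 0]
q=1: [∞, 19, ∞, -9, 20]
q=2: [4, -15, -14, 2, -1]
q=3: [-23, -17, -3, -10, -2]
q=4: [-12, -19, -15, -20, -2]
q=5: [-24, -26, -25, -11, -12]
Optimal cycle mean attained by: cycle 0->3->2->0, total 3 + (-5) + (-9), length 3.
Answer: λ = -11/3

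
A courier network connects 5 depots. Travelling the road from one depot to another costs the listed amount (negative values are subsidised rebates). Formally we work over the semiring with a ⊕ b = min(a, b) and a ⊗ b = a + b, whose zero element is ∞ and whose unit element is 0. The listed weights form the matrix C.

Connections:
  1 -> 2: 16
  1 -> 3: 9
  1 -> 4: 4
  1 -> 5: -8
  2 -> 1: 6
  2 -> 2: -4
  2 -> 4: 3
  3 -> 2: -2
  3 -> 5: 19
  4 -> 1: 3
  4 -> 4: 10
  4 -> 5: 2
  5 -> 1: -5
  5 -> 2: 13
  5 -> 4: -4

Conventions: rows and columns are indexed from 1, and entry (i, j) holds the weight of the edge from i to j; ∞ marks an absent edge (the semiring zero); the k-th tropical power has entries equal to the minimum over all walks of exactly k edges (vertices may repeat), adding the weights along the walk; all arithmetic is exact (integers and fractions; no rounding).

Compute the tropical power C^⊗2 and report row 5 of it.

C^⊗2:
  [-13, 5, ∞, -12, 6]
  [2, -8, 15, -1, -2]
  [4, -6, ∞, 1, ∞]
  [-3, 15, 12, -2, -5]
  [-1, 9, 4, -1, -13]
Answer: row 5 of C^⊗2 = [-1, 9, 4, -1, -13]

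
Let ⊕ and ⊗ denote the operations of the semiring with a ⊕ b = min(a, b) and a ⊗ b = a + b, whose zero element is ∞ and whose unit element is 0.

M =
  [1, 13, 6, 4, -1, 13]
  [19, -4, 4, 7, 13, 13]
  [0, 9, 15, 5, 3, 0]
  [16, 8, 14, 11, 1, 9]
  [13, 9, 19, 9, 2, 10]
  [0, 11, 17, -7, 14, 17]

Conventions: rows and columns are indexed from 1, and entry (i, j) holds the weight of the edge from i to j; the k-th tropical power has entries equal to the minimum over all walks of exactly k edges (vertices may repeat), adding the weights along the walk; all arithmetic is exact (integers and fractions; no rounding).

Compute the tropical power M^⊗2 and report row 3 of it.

M^⊗2:
  [2, 8, 7, 5, 0, 6]
  [4, -8, 0, 3, 7, 4]
  [0, 5, 6, -7, -1, 13]
  [9, 4, 12, 2, 3, 11]
  [10, 5, 13, 3, 4, 12]
  [1, 1, 6, 4, -6, 2]
Answer: row 3 of M^⊗2 = [0, 5, 6, -7, -1, 13]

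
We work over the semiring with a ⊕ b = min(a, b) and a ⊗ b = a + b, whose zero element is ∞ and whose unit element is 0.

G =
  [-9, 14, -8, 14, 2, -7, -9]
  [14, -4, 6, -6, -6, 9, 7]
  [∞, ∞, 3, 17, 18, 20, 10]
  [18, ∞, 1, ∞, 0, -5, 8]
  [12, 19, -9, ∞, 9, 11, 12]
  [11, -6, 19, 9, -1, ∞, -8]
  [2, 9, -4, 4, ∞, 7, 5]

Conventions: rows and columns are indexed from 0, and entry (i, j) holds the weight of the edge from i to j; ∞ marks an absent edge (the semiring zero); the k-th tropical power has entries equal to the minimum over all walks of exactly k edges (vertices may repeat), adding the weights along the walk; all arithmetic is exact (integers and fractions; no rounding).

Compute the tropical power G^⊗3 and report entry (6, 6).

G^⊗2:
  [-18, -13, -17, -5, -8, -16, -18]
  [5, -8, -15, -10, -10, -11, 1]
  [12, 14, 6, 14, 17, 12, 12]
  [6, -11, -9, 4, -6, 11, -13]
  [3, 5, -6, 8, 9, 5, 1]
  [-6, -10, -12, -12, -12, -1, -3]
  [-7, 1, -6, 3, 3, -5, -7]
G^⊗3:
  [-27, -22, -26, -19, -19, -25, -27]
  [-4, -17, -19, -14, -14, -15, -19]
  [3, 6, 4, 8, 8, 5, 3]
  [-11, -15, -17, -17, -17, -6, -8]
  [-6, -1, -5, -1, -1, -4, -6]
  [-15, -14, -21, -16, -16, -17, -15]
  [-16, -11, -15, -5, -6, -14, -16]
Key observation: the optimum is the walk 6->0->0->6, with weight 2 + (-9) + (-9) = -16.
Optimal value attained by: walk 6->0->0->6.
Answer: (G^⊗3)[6][6] = -16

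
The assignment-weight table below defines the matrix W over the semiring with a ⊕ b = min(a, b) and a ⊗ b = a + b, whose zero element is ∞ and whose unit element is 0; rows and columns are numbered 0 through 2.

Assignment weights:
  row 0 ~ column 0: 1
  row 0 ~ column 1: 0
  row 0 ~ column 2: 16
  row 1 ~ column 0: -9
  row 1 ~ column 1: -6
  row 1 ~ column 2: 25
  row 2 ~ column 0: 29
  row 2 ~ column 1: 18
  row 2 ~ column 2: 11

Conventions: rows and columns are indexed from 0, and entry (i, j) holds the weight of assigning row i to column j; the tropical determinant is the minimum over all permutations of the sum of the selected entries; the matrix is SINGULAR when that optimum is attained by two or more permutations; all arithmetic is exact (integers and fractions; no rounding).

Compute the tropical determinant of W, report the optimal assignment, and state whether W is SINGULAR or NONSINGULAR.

σ = (0, 1, 2): 1 + (-6) + 11 = 6
σ = (0, 2, 1): 1 + 25 + 18 = 44
σ = (1, 0, 2): 0 + (-9) + 11 = 2
σ = (1, 2, 0): 0 + 25 + 29 = 54
σ = (2, 0, 1): 16 + (-9) + 18 = 25
σ = (2, 1, 0): 16 + (-6) + 29 = 39
Optimal value attained by: σ = (1, 0, 2).
Answer: det⊕(W) = 2; verdict: NONSINGULAR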